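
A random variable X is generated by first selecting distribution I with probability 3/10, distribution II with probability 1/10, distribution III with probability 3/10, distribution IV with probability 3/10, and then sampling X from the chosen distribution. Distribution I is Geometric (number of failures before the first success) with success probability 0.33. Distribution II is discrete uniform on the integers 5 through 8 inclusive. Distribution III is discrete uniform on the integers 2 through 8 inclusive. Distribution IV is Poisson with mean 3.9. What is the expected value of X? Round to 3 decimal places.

3.929

Component means — I: 2.0303; II: 6.5; III: 5; IV: 3.9.
E[X] = 0.3·2.0303 + 0.1·6.5 + 0.3·5 + 0.3·3.9 = 3.92909.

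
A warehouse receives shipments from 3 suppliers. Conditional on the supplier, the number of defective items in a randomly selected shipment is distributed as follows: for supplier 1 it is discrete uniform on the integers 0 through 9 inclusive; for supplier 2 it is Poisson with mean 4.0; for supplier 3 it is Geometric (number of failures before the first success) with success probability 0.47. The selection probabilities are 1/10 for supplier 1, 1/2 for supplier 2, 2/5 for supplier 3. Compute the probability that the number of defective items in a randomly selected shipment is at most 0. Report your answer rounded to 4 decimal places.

0.2072

Conditional on each supplier, P(X ≤ 0): 1: 0.1; 2: 0.0183156; 3: 0.47.
By total probability, P(X ≤ 0) = 0.1·0.1 + 0.5·0.0183156 + 0.4·0.47 = 0.207158.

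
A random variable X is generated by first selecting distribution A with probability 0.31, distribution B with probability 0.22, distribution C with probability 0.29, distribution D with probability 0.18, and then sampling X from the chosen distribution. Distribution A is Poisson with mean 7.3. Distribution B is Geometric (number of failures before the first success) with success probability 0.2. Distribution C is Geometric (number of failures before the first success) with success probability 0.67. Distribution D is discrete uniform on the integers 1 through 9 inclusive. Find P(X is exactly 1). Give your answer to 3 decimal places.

Conditional on each component, P(X = 1): A: 0.00493143; B: 0.16; C: 0.2211; D: 0.111111.
By total probability, P(X = 1) = 0.31·0.00493143 + 0.22·0.16 + 0.29·0.2211 + 0.18·0.111111 = 0.120848.

0.121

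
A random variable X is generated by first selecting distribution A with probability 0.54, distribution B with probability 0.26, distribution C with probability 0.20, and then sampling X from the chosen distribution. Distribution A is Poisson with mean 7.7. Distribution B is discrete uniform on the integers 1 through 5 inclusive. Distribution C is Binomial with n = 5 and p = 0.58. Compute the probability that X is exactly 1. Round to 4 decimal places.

0.0719

Conditional on each component, P(X = 1): A: 0.00348677; B: 0.2; C: 0.0902392.
By total probability, P(X = 1) = 0.54·0.00348677 + 0.26·0.2 + 0.2·0.0902392 = 0.0719307.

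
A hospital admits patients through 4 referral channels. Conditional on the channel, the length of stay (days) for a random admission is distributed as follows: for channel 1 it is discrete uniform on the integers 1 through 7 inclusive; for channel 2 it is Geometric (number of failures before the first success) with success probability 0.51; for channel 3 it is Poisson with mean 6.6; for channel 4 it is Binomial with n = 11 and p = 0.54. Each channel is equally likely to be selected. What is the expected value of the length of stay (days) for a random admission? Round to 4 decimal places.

4.3752

Component means — 1: 4; 2: 0.960784; 3: 6.6; 4: 5.94.
E[X] = 0.25·4 + 0.25·0.960784 + 0.25·6.6 + 0.25·5.94 = 4.3752.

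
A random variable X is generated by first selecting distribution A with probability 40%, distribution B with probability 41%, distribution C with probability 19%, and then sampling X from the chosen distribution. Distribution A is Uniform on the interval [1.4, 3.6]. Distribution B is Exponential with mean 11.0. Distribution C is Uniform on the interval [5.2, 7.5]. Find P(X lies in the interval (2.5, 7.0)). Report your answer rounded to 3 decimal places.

0.458

Conditional on each component, P(2.5 < X < 7.0): A: 0.5; B: 0.26749; C: 0.782609.
By total probability, P(2.5 < X < 7.0) = 0.4·0.5 + 0.41·0.26749 + 0.19·0.782609 = 0.458367.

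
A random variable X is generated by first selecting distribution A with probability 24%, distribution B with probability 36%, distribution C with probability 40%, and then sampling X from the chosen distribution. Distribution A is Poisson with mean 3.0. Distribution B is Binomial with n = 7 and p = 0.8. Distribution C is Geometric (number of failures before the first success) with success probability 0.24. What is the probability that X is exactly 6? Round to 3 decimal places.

0.163

Conditional on each component, P(X = 6): A: 0.0504094; B: 0.367002; C: 0.046248.
By total probability, P(X = 6) = 0.24·0.0504094 + 0.36·0.367002 + 0.4·0.046248 = 0.162718.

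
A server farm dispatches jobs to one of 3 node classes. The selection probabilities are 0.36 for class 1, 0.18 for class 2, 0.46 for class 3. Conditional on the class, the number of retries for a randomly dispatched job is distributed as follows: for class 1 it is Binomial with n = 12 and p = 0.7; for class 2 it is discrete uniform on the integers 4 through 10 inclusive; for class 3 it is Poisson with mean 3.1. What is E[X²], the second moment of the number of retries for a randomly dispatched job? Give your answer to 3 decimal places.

41.695

For each component E[X²] = Var + (mean)², giving 1: 73.08; 2: 53; 3: 12.71.
Overall E[X²] = 0.36·73.08 + 0.18·53 + 0.46·12.71 = 41.6954.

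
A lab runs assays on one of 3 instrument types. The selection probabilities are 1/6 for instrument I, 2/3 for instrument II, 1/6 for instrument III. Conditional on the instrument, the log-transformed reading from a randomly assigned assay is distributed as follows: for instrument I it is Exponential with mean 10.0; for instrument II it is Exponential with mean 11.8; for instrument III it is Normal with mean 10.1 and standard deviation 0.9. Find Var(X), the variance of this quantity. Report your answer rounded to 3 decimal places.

Per component, I: μ=10, E[X²]=200; II: μ=11.8, E[X²]=278.48; III: μ=10.1, E[X²]=102.82.
E[X] = 0.166667·10 + 0.666667·11.8 + 0.166667·10.1 = 11.2167.
E[X²] = 0.166667·200 + 0.666667·278.48 + 0.166667·102.82 = 236.123.
Var(X) = E[X²] − (E[X])² = 236.123 − 125.814 = 110.31.

110.310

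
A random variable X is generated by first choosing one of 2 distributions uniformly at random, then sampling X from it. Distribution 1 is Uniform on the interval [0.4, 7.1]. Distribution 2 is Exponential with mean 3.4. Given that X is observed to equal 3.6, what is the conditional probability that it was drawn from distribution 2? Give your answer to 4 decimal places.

Likelihoods f(3.6 | ·): 1: 0.149254; 2: 0.102019.
Posterior ∝ prior × likelihood. Numerator for 2: 0.5·0.102019 = 0.0510094.
Normalizing constant: 0.5·0.149254 + 0.5·0.102019 = 0.125636.
P(2 | observation) = 0.0510094 / 0.125636 = 0.406008.

0.4060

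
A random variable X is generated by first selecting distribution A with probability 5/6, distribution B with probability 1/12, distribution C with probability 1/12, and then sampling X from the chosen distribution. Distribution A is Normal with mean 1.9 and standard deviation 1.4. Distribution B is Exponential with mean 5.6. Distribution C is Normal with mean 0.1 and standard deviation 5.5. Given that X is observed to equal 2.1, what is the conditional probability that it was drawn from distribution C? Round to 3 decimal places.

Likelihoods f(2.1 | ·): A: 0.282066; B: 0.12273; C: 0.0678944.
Posterior ∝ prior × likelihood. Numerator for C: 0.0833333·0.0678944 = 0.00565786.
Normalizing constant: 0.833333·0.282066 + 0.0833333·0.12273 + 0.0833333·0.0678944 = 0.25094.
P(C | observation) = 0.00565786 / 0.25094 = 0.0225467.

0.023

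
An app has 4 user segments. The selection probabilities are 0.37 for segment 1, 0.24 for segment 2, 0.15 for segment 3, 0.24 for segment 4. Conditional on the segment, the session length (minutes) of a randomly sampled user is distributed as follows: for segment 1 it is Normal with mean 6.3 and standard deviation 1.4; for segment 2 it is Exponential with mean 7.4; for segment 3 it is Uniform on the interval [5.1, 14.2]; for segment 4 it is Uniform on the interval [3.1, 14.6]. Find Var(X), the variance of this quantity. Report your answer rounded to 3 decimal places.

Per component, 1: μ=6.3, E[X²]=41.65; 2: μ=7.4, E[X²]=109.52; 3: μ=9.65, E[X²]=100.023; 4: μ=8.85, E[X²]=89.3433.
E[X] = 0.37·6.3 + 0.24·7.4 + 0.15·9.65 + 0.24·8.85 = 7.6785.
E[X²] = 0.37·41.65 + 0.24·109.52 + 0.15·100.023 + 0.24·89.3433 = 78.1412.
Var(X) = E[X²] − (E[X])² = 78.1412 − 58.9594 = 19.1818.

19.182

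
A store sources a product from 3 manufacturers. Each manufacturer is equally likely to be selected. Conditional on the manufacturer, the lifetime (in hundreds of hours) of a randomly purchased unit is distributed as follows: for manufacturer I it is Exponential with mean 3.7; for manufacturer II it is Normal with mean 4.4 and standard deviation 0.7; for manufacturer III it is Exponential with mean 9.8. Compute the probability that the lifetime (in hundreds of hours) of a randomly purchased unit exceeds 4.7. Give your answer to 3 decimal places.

Conditional on each manufacturer, P(X > 4.7): I: 0.280756; II: 0.334118; III: 0.619036.
By total probability, P(X > 4.7) = 0.333333·0.280756 + 0.333333·0.334118 + 0.333333·0.619036 = 0.411303.

0.411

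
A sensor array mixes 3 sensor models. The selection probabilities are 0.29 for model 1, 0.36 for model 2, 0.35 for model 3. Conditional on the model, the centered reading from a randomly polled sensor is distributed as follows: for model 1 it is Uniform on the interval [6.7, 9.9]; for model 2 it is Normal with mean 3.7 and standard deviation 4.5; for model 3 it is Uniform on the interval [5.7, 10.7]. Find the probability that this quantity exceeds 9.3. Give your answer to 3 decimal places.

0.191

Conditional on each model, P(X > 9.3): 1: 0.1875; 2: 0.106668; 3: 0.28.
By total probability, P(X > 9.3) = 0.29·0.1875 + 0.36·0.106668 + 0.35·0.28 = 0.190775.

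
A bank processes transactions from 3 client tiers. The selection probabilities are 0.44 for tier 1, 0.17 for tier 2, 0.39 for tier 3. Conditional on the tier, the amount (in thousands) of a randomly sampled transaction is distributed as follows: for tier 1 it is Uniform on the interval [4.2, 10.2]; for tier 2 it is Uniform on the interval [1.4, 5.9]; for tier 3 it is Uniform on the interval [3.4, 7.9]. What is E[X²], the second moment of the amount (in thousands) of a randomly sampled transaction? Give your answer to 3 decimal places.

For each component E[X²] = Var + (mean)², giving 1: 54.84; 2: 15.01; 3: 33.61.
Overall E[X²] = 0.44·54.84 + 0.17·15.01 + 0.39·33.61 = 39.7892.

39.789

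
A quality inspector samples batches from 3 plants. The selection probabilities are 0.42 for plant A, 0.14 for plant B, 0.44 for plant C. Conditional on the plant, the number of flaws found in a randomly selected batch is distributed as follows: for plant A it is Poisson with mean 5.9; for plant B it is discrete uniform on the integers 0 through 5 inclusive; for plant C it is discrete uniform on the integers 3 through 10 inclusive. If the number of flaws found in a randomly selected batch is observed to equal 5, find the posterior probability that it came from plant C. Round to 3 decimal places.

0.374

Likelihoods P(X=5 | ·): A: 0.163208; B: 0.166667; C: 0.125.
Posterior ∝ prior × likelihood. Numerator for C: 0.44·0.125 = 0.055.
Normalizing constant: 0.42·0.163208 + 0.14·0.166667 + 0.44·0.125 = 0.146881.
P(C | observation) = 0.055 / 0.146881 = 0.374454.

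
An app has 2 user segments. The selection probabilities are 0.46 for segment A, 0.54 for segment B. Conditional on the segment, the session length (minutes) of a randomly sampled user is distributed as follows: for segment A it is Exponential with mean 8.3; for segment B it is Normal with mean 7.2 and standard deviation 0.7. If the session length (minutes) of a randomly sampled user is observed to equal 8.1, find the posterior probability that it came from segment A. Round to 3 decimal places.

Likelihoods f(8.1 | ·): A: 0.0454038; B: 0.249376.
Posterior ∝ prior × likelihood. Numerator for A: 0.46·0.0454038 = 0.0208858.
Normalizing constant: 0.46·0.0454038 + 0.54·0.249376 = 0.155549.
P(A | observation) = 0.0208858 / 0.155549 = 0.134271.

0.134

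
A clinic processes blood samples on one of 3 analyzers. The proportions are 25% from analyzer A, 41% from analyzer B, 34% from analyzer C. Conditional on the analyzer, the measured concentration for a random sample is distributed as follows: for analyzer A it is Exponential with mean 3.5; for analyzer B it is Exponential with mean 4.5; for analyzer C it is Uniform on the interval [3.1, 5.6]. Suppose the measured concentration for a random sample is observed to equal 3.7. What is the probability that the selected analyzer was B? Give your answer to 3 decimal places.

0.199

Likelihoods f(3.7 | ·): A: 0.0992706; B: 0.0976564; C: 0.4.
Posterior ∝ prior × likelihood. Numerator for B: 0.41·0.0976564 = 0.0400391.
Normalizing constant: 0.25·0.0992706 + 0.41·0.0976564 + 0.34·0.4 = 0.200857.
P(B | observation) = 0.0400391 / 0.200857 = 0.199342.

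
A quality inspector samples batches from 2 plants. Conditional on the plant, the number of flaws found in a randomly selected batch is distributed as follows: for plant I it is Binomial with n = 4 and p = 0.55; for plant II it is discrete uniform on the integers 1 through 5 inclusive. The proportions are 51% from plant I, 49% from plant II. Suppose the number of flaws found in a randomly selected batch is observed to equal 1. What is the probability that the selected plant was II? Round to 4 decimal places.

Likelihoods P(X=1 | ·): I: 0.200475; II: 0.2.
Posterior ∝ prior × likelihood. Numerator for II: 0.49·0.2 = 0.098.
Normalizing constant: 0.51·0.200475 + 0.49·0.2 = 0.200242.
P(II | observation) = 0.098 / 0.200242 = 0.489407.

0.4894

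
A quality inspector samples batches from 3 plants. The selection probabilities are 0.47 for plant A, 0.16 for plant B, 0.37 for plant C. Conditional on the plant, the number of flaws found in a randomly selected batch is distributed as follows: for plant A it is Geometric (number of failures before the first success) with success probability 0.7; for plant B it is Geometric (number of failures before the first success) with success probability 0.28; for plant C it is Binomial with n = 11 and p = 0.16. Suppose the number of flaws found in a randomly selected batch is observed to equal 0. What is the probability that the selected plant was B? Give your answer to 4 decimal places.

Likelihoods P(X=0 | ·): A: 0.7; B: 0.28; C: 0.146917.
Posterior ∝ prior × likelihood. Numerator for B: 0.16·0.28 = 0.0448.
Normalizing constant: 0.47·0.7 + 0.16·0.28 + 0.37·0.146917 = 0.428159.
P(B | observation) = 0.0448 / 0.428159 = 0.104634.

0.1046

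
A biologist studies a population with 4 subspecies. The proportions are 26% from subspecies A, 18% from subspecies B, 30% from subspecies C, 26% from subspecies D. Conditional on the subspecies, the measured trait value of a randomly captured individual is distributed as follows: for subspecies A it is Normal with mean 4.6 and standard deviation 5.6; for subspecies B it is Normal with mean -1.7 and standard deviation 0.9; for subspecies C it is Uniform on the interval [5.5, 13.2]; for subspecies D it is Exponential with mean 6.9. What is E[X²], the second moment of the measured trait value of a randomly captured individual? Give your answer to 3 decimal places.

66.787

For each component E[X²] = Var + (mean)², giving A: 52.52; B: 3.7; C: 92.3633; D: 95.22.
Overall E[X²] = 0.26·52.52 + 0.18·3.7 + 0.3·92.3633 + 0.26·95.22 = 66.7874.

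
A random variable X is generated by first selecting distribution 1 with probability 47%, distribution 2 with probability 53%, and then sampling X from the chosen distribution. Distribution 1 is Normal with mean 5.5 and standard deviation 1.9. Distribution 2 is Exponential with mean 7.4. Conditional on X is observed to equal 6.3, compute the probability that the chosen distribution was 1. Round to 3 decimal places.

Likelihoods f(6.3 | ·): 1: 0.192158; 2: 0.0576808.
Posterior ∝ prior × likelihood. Numerator for 1: 0.47·0.192158 = 0.0903145.
Normalizing constant: 0.47·0.192158 + 0.53·0.0576808 = 0.120885.
P(1 | observation) = 0.0903145 / 0.120885 = 0.747109.

0.747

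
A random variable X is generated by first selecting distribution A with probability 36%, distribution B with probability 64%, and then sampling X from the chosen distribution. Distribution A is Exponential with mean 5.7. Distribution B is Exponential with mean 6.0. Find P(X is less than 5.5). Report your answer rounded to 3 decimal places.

Conditional on each component, P(X < 5.5): A: 0.618983; B: 0.60015.
By total probability, P(X < 5.5) = 0.36·0.618983 + 0.64·0.60015 = 0.60693.

0.607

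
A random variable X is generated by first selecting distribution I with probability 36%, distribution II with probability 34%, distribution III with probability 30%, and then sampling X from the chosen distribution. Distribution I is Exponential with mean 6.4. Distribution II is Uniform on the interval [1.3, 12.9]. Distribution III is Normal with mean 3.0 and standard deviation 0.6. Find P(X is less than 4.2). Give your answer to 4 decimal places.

0.5514

Conditional on each component, P(X < 4.2): I: 0.481207; II: 0.25; III: 0.97725.
By total probability, P(X < 4.2) = 0.36·0.481207 + 0.34·0.25 + 0.3·0.97725 = 0.551409.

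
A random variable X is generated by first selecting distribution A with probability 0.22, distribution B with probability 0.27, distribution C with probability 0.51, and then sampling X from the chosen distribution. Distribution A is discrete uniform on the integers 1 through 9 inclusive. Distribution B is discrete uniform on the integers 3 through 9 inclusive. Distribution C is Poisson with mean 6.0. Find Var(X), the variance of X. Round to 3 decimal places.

5.778

Per component, A: μ=5, E[X²]=31.6667; B: μ=6, E[X²]=40; C: μ=6, E[X²]=42.
E[X] = 0.22·5 + 0.27·6 + 0.51·6 = 5.78.
E[X²] = 0.22·31.6667 + 0.27·40 + 0.51·42 = 39.1867.
Var(X) = E[X²] − (E[X])² = 39.1867 − 33.4084 = 5.77827.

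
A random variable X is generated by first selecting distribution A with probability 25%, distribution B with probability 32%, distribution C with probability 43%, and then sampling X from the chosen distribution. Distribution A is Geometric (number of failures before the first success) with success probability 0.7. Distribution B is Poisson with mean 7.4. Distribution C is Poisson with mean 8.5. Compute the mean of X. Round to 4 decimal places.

6.1301

Component means — A: 0.428571; B: 7.4; C: 8.5.
E[X] = 0.25·0.428571 + 0.32·7.4 + 0.43·8.5 = 6.13014.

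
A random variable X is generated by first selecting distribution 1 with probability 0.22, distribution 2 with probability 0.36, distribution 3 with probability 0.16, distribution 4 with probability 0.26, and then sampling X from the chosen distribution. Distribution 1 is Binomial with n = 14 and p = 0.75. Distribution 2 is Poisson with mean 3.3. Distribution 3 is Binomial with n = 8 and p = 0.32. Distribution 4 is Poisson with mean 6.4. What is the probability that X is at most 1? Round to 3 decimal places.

0.095

Conditional on each component, P(X ≤ 1): 1: 1.60187e-07; 2: 0.158598; 3: 0.217825; 4: 0.0122955.
By total probability, P(X ≤ 1) = 0.22·1.60187e-07 + 0.36·0.158598 + 0.16·0.217825 + 0.26·0.0122955 = 0.095144.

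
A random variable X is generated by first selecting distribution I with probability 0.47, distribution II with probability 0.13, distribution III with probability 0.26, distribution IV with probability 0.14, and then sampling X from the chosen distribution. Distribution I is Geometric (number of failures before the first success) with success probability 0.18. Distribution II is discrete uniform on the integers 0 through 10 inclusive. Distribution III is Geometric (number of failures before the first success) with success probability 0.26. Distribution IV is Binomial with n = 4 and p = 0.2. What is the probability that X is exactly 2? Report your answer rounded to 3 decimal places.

Conditional on each component, P(X = 2): I: 0.121032; II: 0.0909091; III: 0.142376; IV: 0.1536.
By total probability, P(X = 2) = 0.47·0.121032 + 0.13·0.0909091 + 0.26·0.142376 + 0.14·0.1536 = 0.127225.

0.127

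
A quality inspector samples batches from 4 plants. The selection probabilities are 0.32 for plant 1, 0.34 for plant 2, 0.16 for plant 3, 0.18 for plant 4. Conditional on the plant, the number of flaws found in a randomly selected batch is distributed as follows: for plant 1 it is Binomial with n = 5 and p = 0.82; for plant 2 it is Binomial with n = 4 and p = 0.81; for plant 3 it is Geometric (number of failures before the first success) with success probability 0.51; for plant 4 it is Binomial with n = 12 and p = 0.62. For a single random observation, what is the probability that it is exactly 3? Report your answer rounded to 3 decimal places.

Conditional on each plant, P(X = 3): 1: 0.178643; 2: 0.403895; 3: 0.060001; 4: 0.00866264.
By total probability, P(X = 3) = 0.32·0.178643 + 0.34·0.403895 + 0.16·0.060001 + 0.18·0.00866264 = 0.20565.

0.206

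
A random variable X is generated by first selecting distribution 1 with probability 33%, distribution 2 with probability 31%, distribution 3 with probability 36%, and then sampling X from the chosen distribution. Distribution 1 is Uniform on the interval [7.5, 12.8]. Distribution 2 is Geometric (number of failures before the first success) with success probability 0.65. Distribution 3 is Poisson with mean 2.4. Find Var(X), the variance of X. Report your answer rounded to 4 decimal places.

18.8661

Per component, 1: μ=10.15, E[X²]=105.363; 2: μ=0.538462, E[X²]=1.11834; 3: μ=2.4, E[X²]=8.16.
E[X] = 0.33·10.15 + 0.31·0.538462 + 0.36·2.4 = 4.38042.
E[X²] = 0.33·105.363 + 0.31·1.11834 + 0.36·8.16 = 38.0542.
Var(X) = E[X²] − (E[X])² = 38.0542 − 19.1881 = 18.8661.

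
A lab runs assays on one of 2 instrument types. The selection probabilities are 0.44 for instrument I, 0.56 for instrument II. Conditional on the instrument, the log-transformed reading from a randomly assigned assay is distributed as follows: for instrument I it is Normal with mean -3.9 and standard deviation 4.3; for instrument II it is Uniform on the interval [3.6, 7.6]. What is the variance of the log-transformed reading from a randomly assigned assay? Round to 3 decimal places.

Per component, I: μ=-3.9, E[X²]=33.7; II: μ=5.6, E[X²]=32.6933.
E[X] = 0.44·-3.9 + 0.56·5.6 = 1.42.
E[X²] = 0.44·33.7 + 0.56·32.6933 = 33.1363.
Var(X) = E[X²] − (E[X])² = 33.1363 − 2.0164 = 31.1199.

31.120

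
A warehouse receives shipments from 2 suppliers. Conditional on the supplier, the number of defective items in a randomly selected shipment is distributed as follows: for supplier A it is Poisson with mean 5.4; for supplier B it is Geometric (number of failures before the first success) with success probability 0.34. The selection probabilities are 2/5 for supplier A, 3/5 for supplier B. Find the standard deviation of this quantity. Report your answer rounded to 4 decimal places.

Per component, A: μ=5.4, E[X²]=34.56; B: μ=1.94118, E[X²]=9.47751.
E[X] = 0.4·5.4 + 0.6·1.94118 = 3.32471.
E[X²] = 0.4·34.56 + 0.6·9.47751 = 19.5105.
Var(X) = E[X²] − (E[X])² = 19.5105 − 11.0537 = 8.45684.
SD(X) = √8.45684 = 2.90806.

2.9081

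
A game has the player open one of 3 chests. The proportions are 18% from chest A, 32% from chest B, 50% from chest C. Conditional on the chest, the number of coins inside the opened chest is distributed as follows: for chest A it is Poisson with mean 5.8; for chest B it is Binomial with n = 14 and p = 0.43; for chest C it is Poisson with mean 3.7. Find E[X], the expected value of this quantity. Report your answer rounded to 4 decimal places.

Component means — A: 5.8; B: 6.02; C: 3.7.
E[X] = 0.18·5.8 + 0.32·6.02 + 0.5·3.7 = 4.8204.

4.8204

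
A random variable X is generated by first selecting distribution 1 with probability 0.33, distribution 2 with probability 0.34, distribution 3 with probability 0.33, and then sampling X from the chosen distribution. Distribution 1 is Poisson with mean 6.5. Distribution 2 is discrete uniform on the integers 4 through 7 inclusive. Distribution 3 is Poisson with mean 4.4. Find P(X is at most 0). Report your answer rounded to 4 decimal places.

Conditional on each component, P(X ≤ 0): 1: 0.00150344; 2: 0; 3: 0.0122773.
By total probability, P(X ≤ 0) = 0.33·0.00150344 + 0.34·0 + 0.33·0.0122773 = 0.00454766.

0.0045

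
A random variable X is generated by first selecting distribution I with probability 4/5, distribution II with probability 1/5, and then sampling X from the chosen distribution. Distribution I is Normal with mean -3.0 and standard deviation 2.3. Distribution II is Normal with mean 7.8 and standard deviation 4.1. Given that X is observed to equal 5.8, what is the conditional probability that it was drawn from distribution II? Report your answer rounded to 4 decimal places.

0.9947

Likelihoods f(5.8 | ·): I: 0.000114915; II: 0.0863884.
Posterior ∝ prior × likelihood. Numerator for II: 0.2·0.0863884 = 0.0172777.
Normalizing constant: 0.8·0.000114915 + 0.2·0.0863884 = 0.0173696.
P(II | observation) = 0.0172777 / 0.0173696 = 0.994707.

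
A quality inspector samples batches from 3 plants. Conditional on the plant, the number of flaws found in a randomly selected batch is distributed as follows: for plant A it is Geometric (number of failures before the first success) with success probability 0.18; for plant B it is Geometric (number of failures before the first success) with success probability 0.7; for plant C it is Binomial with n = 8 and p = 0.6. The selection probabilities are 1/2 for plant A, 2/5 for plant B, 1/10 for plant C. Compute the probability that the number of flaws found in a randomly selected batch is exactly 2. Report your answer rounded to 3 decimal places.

0.090

Conditional on each plant, P(X = 2): A: 0.121032; B: 0.063; C: 0.0412877.
By total probability, P(X = 2) = 0.5·0.121032 + 0.4·0.063 + 0.1·0.0412877 = 0.0898448.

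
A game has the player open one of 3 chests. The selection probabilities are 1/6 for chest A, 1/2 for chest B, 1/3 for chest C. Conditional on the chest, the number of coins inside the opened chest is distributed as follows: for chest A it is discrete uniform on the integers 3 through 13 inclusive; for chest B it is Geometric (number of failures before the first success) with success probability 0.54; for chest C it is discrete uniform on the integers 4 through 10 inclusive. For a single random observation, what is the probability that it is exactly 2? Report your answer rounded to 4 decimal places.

Conditional on each chest, P(X = 2): A: 0; B: 0.114264; C: 0.
By total probability, P(X = 2) = 0.166667·0 + 0.5·0.114264 + 0.333333·0 = 0.057132.

0.0571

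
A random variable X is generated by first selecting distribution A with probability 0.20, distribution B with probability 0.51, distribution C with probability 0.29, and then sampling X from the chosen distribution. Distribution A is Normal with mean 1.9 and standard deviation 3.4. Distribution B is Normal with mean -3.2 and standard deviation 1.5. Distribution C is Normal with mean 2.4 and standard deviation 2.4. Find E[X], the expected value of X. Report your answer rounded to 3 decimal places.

Component means — A: 1.9; B: -3.2; C: 2.4.
E[X] = 0.2·1.9 + 0.51·-3.2 + 0.29·2.4 = -0.556.

-0.556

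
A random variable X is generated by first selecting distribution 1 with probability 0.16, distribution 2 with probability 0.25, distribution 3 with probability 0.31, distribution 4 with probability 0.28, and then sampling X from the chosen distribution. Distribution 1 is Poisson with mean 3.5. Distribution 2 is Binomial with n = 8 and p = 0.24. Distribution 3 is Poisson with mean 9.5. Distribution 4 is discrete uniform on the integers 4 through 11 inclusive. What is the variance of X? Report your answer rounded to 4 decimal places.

14.9217

Per component, 1: μ=3.5, E[X²]=15.75; 2: μ=1.92, E[X²]=5.1456; 3: μ=9.5, E[X²]=99.75; 4: μ=7.5, E[X²]=61.5.
E[X] = 0.16·3.5 + 0.25·1.92 + 0.31·9.5 + 0.28·7.5 = 6.085.
E[X²] = 0.16·15.75 + 0.25·5.1456 + 0.31·99.75 + 0.28·61.5 = 51.9489.
Var(X) = E[X²] − (E[X])² = 51.9489 − 37.0272 = 14.9217.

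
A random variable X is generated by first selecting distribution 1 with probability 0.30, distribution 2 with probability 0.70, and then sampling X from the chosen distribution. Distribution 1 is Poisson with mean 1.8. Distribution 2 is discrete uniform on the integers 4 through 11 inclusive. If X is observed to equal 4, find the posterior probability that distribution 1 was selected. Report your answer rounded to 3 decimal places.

0.199

Likelihoods P(X=4 | ·): 1: 0.0723017; 2: 0.125.
Posterior ∝ prior × likelihood. Numerator for 1: 0.3·0.0723017 = 0.0216905.
Normalizing constant: 0.3·0.0723017 + 0.7·0.125 = 0.109191.
P(1 | observation) = 0.0216905 / 0.109191 = 0.198648.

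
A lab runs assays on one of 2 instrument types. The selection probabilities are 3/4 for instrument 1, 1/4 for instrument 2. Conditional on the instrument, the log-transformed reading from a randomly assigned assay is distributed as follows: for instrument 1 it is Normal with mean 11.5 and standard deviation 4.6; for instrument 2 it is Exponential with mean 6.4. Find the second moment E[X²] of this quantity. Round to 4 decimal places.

For each component E[X²] = Var + (mean)², giving 1: 153.41; 2: 81.92.
Overall E[X²] = 0.75·153.41 + 0.25·81.92 = 135.538.

135.5375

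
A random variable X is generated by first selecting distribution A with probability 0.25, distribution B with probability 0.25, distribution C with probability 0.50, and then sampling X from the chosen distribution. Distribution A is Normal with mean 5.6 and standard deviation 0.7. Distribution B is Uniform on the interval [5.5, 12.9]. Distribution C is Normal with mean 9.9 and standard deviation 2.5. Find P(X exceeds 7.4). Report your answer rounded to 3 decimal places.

0.608

Conditional on each component, P(X > 7.4): A: 0.005064; B: 0.743243; C: 0.841345.
By total probability, P(X > 7.4) = 0.25·0.005064 + 0.25·0.743243 + 0.5·0.841345 = 0.607749.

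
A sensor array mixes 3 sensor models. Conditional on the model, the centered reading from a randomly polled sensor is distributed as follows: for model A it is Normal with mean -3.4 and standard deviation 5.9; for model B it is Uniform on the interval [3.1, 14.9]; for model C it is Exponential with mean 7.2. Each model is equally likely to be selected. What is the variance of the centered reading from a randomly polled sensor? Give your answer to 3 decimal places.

Per component, A: μ=-3.4, E[X²]=46.37; B: μ=9, E[X²]=92.6033; C: μ=7.2, E[X²]=103.68.
E[X] = 0.333333·-3.4 + 0.333333·9 + 0.333333·7.2 = 4.26667.
E[X²] = 0.333333·46.37 + 0.333333·92.6033 + 0.333333·103.68 = 80.8844.
Var(X) = E[X²] − (E[X])² = 80.8844 − 18.2044 = 62.68.

62.680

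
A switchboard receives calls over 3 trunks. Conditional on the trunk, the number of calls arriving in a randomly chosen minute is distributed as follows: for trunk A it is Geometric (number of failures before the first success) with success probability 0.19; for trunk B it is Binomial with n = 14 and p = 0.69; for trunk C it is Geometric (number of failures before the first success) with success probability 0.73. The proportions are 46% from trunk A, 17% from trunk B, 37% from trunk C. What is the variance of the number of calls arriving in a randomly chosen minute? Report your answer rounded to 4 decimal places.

Per component, A: μ=4.26316, E[X²]=40.6122; B: μ=9.66, E[X²]=96.3102; C: μ=0.369863, E[X²]=0.64346.
E[X] = 0.46·4.26316 + 0.17·9.66 + 0.37·0.369863 = 3.7401.
E[X²] = 0.46·40.6122 + 0.17·96.3102 + 0.37·0.64346 = 35.2924.
Var(X) = E[X²] − (E[X])² = 35.2924 − 13.9884 = 21.3041.

21.3041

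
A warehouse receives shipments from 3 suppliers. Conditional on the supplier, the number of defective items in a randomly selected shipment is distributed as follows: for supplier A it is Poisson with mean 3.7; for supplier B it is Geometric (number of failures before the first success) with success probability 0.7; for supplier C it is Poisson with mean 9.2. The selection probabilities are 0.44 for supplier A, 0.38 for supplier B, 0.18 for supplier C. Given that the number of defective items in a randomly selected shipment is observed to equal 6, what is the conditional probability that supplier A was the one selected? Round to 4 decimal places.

0.7142

Likelihoods P(X=6 | ·): A: 0.0881025; B: 0.0005103; C: 0.0850913.
Posterior ∝ prior × likelihood. Numerator for A: 0.44·0.0881025 = 0.0387651.
Normalizing constant: 0.44·0.0881025 + 0.38·0.0005103 + 0.18·0.0850913 = 0.0542755.
P(A | observation) = 0.0387651 / 0.0542755 = 0.714229.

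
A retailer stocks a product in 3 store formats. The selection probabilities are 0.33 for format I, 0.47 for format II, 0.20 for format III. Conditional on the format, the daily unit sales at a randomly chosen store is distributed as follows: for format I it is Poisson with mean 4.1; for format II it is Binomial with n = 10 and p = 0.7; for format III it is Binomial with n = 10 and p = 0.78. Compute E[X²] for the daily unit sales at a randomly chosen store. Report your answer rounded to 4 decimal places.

For each component E[X²] = Var + (mean)², giving I: 20.91; II: 51.1; III: 62.556.
Overall E[X²] = 0.33·20.91 + 0.47·51.1 + 0.2·62.556 = 43.4285.

43.4285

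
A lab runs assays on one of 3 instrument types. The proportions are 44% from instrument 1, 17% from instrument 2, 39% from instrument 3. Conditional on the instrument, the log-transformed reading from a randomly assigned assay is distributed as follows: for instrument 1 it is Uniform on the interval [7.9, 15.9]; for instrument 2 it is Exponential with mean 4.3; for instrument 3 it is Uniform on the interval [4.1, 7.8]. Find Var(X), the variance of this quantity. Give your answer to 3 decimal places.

16.511

Per component, 1: μ=11.9, E[X²]=146.943; 2: μ=4.3, E[X²]=36.98; 3: μ=5.95, E[X²]=36.5433.
E[X] = 0.44·11.9 + 0.17·4.3 + 0.39·5.95 = 8.2875.
E[X²] = 0.44·146.943 + 0.17·36.98 + 0.39·36.5433 = 85.1936.
Var(X) = E[X²] − (E[X])² = 85.1936 − 68.6827 = 16.5109.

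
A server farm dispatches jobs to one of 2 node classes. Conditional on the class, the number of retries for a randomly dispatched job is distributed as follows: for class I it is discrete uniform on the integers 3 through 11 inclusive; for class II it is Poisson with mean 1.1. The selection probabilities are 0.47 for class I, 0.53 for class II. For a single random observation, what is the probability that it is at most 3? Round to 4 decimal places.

0.5686

Conditional on each class, P(X ≤ 3): I: 0.111111; II: 0.974258.
By total probability, P(X ≤ 3) = 0.47·0.111111 + 0.53·0.974258 = 0.568579.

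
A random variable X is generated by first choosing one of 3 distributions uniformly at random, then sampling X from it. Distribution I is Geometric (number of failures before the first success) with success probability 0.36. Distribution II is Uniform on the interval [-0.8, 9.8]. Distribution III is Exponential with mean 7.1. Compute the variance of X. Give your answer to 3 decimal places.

26.292

Per component, I: μ=1.77778, E[X²]=8.09877; II: μ=4.5, E[X²]=29.6133; III: μ=7.1, E[X²]=100.82.
E[X] = 0.333333·1.77778 + 0.333333·4.5 + 0.333333·7.1 = 4.45926.
E[X²] = 0.333333·8.09877 + 0.333333·29.6133 + 0.333333·100.82 = 46.1774.
Var(X) = E[X²] − (E[X])² = 46.1774 − 19.885 = 26.2924.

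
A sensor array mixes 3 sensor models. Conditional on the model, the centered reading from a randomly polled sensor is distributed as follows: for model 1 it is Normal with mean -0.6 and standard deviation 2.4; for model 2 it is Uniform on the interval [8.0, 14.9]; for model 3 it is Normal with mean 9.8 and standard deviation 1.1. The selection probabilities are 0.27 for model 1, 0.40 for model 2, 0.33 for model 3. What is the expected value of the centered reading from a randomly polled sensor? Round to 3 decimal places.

Component means — 1: -0.6; 2: 11.45; 3: 9.8.
E[X] = 0.27·-0.6 + 0.4·11.45 + 0.33·9.8 = 7.652.

7.652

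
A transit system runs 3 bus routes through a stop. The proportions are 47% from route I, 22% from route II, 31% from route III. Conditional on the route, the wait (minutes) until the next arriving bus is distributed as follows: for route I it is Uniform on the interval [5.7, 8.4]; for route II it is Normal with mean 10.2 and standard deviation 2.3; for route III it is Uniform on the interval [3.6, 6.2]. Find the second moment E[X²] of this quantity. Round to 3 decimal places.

55.316

For each component E[X²] = Var + (mean)², giving I: 50.31; II: 109.33; III: 24.5733.
Overall E[X²] = 0.47·50.31 + 0.22·109.33 + 0.31·24.5733 = 55.316.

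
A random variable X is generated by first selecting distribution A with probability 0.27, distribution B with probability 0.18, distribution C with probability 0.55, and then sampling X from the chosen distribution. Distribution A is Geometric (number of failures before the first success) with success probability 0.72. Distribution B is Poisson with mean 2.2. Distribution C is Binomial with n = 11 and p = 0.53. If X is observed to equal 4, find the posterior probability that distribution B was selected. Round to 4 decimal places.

Likelihoods P(X=4 | ·): A: 0.00442552; B: 0.108151; C: 0.131918.
Posterior ∝ prior × likelihood. Numerator for B: 0.18·0.108151 = 0.0194672.
Normalizing constant: 0.27·0.00442552 + 0.18·0.108151 + 0.55·0.131918 = 0.0932167.
P(B | observation) = 0.0194672 / 0.0932167 = 0.208838.

0.2088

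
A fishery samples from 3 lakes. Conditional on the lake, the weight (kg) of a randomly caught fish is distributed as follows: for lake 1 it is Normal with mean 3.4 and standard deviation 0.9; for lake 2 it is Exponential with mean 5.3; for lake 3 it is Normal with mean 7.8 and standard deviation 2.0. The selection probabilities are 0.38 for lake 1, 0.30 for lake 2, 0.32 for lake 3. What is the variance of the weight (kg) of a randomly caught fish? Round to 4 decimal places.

Per component, 1: μ=3.4, E[X²]=12.37; 2: μ=5.3, E[X²]=56.18; 3: μ=7.8, E[X²]=64.84.
E[X] = 0.38·3.4 + 0.3·5.3 + 0.32·7.8 = 5.378.
E[X²] = 0.38·12.37 + 0.3·56.18 + 0.32·64.84 = 42.3034.
Var(X) = E[X²] − (E[X])² = 42.3034 − 28.9229 = 13.3805.

13.3805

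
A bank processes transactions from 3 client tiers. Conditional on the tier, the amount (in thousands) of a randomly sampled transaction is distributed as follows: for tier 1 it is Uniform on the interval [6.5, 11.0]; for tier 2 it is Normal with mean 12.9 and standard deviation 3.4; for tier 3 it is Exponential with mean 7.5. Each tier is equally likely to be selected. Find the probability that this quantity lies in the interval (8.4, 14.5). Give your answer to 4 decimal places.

Conditional on each tier, P(8.4 < X < 14.5): 1: 0.577778; 2: 0.588203; 3: 0.181615.
By total probability, P(8.4 < X < 14.5) = 0.333333·0.577778 + 0.333333·0.588203 + 0.333333·0.181615 = 0.449198.

0.4492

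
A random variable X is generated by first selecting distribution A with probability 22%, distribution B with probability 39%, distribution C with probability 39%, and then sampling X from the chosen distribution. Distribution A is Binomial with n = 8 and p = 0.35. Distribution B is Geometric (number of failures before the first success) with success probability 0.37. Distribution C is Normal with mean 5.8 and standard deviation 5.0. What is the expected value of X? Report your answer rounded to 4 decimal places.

3.5421

Component means — A: 2.8; B: 1.7027; C: 5.8.
E[X] = 0.22·2.8 + 0.39·1.7027 + 0.39·5.8 = 3.54205.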